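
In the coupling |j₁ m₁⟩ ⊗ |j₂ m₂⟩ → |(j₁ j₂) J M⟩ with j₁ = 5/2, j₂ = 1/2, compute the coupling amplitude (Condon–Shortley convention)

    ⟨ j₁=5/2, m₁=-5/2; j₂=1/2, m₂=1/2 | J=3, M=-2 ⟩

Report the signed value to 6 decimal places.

j₁+j₂−J=0  J+j₁−j₂=5  J−j₁+j₂=1  j₁+j₂+J+1=7
(j₁±m₁, j₂±m₂, J±M) = (0,5,1,0,1,5)
P² = 2400
sum k=0..0:
  [0] +1/120 = 1/120
S = 1/120
C² = P²·S² = 1/6 ; C = +0.408248

+√(1/6) = +0.408248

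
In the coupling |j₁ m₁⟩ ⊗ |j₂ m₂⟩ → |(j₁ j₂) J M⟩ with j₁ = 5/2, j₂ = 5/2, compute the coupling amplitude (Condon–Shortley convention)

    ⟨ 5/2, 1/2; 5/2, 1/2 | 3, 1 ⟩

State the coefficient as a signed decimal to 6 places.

-0.516398

j₁+j₂−J=2  J+j₁−j₂=3  J−j₁+j₂=3  j₁+j₂+J+1=9
(j₁±m₁, j₂±m₂, J±M) = (3,2,3,2,4,2)
P² = 48/5
sum k=0..2:
  [0] +1/24 = 1/24
  [1] −1/4 = -1/4
  [2] +1/24 = 1/24
S = -1/6
C² = P²·S² = 4/15 ; C = -0.516398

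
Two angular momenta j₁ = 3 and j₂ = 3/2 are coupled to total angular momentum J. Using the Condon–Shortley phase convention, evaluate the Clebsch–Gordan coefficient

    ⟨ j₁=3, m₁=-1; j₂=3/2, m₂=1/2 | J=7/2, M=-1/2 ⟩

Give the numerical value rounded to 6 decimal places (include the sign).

-0.534522  (= −√(2/7))

j₁+j₂−J=1  J+j₁−j₂=5  J−j₁+j₂=2  j₁+j₂+J+1=9
(j₁±m₁, j₂±m₂, J±M) = (2,4,2,1,3,4)
P² = 512/7
sum k=0..1:
  [0] +1/48 = 1/48
  [1] −1/12 = -1/12
S = -1/16
C² = P²·S² = 2/7 ; C = -0.534522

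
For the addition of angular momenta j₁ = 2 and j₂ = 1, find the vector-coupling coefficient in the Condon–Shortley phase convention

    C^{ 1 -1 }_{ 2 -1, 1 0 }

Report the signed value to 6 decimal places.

√[3·2!2!0!/5! · 1!3!1!1!0!2!] = √(6/5)
  +(−1)^1/∏(1,1,2,0,0,0)! = -1/2  (running -1/2)
⟨..|..⟩ = √(6/5)·(-1/2) = -0.547723

−√(3/10) ≈ -0.547723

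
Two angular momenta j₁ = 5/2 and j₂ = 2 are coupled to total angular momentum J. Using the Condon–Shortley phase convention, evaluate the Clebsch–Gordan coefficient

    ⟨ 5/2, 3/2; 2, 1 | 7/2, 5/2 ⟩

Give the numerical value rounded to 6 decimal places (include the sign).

√[8·1!4!3!/9! · 4!1!3!1!6!1!] = √(2304/7)
  +(−1)^0/∏(0,1,1,3,3,0)! = 1/36  (running 1/36)
  +(−1)^1/∏(1,0,0,2,4,1)! = -1/48  (running 1/144)
⟨..|..⟩ = √(2304/7)·(1/144) = +0.125988

+√(1/63) ≈ +0.125988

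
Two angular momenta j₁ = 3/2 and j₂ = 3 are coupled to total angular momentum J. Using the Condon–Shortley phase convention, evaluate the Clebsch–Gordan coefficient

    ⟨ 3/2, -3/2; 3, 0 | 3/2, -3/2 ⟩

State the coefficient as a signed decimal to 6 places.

−√(1/35) = -0.169031

√[4·3!0!3!/7! · 0!3!3!3!0!3!] = √(1296/35)
  +(−1)^3/∏(3,0,0,0,0,3)! = -1/36  (running -1/36)
⟨..|..⟩ = √(1296/35)·(-1/36) = -0.169031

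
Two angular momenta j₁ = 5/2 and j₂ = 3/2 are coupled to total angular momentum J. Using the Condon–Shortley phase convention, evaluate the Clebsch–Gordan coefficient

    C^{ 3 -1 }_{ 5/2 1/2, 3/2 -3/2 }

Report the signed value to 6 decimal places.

j₁+j₂−J=1  J+j₁−j₂=4  J−j₁+j₂=2  j₁+j₂+J+1=8
(j₁±m₁, j₂±m₂, J±M) = (3,2,0,3,2,4)
P² = 144/5
sum k=0..0:
  [0] +1/8 = 1/8
S = 1/8
C² = P²·S² = 9/20 ; C = +0.670820

+0.670820  (= +√(9/20))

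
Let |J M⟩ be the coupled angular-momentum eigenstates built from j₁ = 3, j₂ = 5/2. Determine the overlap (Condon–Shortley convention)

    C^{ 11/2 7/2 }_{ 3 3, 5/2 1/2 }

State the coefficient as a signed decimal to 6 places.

√[12·0!6!5!/12! · 6!0!3!2!9!2!] = √(149299200/11)
  +(−1)^0/∏(0,0,0,3,6,2)! = 1/8640  (running 1/8640)
⟨..|..⟩ = √(149299200/11)·(1/8640) = +0.426401

+√(2/11) = +0.426401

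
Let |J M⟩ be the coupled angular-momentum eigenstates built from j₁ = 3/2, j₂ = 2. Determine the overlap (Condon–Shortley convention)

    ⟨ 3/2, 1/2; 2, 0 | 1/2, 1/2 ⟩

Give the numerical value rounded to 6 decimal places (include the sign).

-0.447214  (= −√(1/5))

√[2·3!0!1!/5! · 2!1!2!2!1!0!] = √(4/5)
  +(−1)^1/∏(1,2,0,1,0,0)! = -1/2  (running -1/2)
⟨..|..⟩ = √(4/5)·(-1/2) = -0.447214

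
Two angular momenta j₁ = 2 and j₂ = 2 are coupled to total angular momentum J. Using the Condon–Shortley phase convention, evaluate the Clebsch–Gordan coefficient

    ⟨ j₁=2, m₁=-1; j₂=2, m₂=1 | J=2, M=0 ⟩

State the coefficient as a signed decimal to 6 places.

+0.267261

√[5·2!2!2!/7! · 1!3!3!1!2!2!] = √(8/7)
  +(−1)^1/∏(1,1,2,2,0,0)! = -1/4  (running -1/4)
  +(−1)^2/∏(2,0,1,1,1,1)! = 1/2  (running 1/4)
⟨..|..⟩ = √(8/7)·(1/4) = +0.267261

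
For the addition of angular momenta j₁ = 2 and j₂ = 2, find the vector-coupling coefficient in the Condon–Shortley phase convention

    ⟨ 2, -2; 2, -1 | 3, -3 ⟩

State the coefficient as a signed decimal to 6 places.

-0.707107  (= −√(1/2))

j₁+j₂−J=1  J+j₁−j₂=3  J−j₁+j₂=3  j₁+j₂+J+1=8
(j₁±m₁, j₂±m₂, J±M) = (0,4,1,3,0,6)
P² = 648
sum k=1..1:
  [1] −1/36 = -1/36
S = -1/36
C² = P²·S² = 1/2 ; C = -0.707107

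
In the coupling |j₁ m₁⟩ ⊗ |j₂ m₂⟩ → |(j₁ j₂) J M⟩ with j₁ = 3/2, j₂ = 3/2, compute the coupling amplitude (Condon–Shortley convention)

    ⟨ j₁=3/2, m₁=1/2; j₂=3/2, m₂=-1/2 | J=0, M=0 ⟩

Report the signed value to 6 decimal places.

j₁+j₂−J=3  J+j₁−j₂=0  J−j₁+j₂=0  j₁+j₂+J+1=4
(j₁±m₁, j₂±m₂, J±M) = (2,1,1,2,0,0)
P² = 1
sum k=1..1:
  [1] −1/2 = -1/2
S = -1/2
C² = P²·S² = 1/4 ; C = -0.500000

-0.500000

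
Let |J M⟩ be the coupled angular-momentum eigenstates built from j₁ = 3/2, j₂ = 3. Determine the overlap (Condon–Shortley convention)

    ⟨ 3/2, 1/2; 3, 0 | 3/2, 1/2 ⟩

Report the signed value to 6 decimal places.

√[4·3!0!3!/7! · 2!1!3!3!2!1!] = √(144/35)
  +(−1)^1/∏(1,2,0,2,0,1)! = -1/4  (running -1/4)
⟨..|..⟩ = √(144/35)·(-1/4) = -0.507093

-0.507093  (= −√(9/35))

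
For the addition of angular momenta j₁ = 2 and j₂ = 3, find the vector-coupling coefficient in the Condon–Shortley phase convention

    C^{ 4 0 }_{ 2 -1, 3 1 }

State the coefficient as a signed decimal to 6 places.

−√(5/14) = -0.597614

j₁+j₂−J=1  J+j₁−j₂=3  J−j₁+j₂=5  j₁+j₂+J+1=10
(j₁±m₁, j₂±m₂, J±M) = (1,3,4,2,4,4)
P² = 10368/35
sum k=0..1:
  [0] +1/144 = 1/144
  [1] −1/24 = -1/24
S = -5/144
C² = P²·S² = 5/14 ; C = -0.597614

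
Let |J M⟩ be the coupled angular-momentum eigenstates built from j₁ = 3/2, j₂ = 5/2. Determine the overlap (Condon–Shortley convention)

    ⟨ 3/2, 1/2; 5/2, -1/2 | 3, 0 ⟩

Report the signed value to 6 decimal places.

triangle: 1!*2!*4!/8! = 48/40320
(j±m)!: 2!*1!*2!*3!*3!*3! = 864
prefactor² = (2J+1)*Δ*N² = 36/5
  k=0: +1/(0!*1!*1!*2!*1!*2!) = 1/4
  k=1: −1/(1!*0!*0!*1!*2!*3!) = -1/12
Σ = 1/6  ⇒  CG² = 36/5*1/6² = 1/5
CG = +√(1/5) = +0.447214

+0.447214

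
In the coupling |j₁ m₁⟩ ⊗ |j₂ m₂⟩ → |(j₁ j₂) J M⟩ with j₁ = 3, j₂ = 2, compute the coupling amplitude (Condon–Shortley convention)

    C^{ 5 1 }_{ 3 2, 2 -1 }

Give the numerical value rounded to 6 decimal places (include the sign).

triangle: 0!*6!*4!/11! = 17280/39916800
(j±m)!: 5!*1!*1!*3!*6!*4! = 12441600
prefactor² = (2J+1)*Δ*N² = 414720/7
  k=0: +1/(0!*0!*1!*1!*5!*3!) = 1/720
Σ = 1/720  ⇒  CG² = 414720/7*1/720² = 4/35
CG = +√(4/35) = +0.338062

+0.338062  (= +√(4/35))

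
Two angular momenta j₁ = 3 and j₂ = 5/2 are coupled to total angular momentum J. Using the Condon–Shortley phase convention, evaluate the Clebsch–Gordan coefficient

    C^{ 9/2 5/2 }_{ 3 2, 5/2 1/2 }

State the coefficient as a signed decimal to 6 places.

√[10·1!5!4!/11! · 5!1!3!2!7!2!] = √(115200/11)
  +(−1)^0/∏(0,1,1,3,4,1)! = 1/144  (running 1/144)
  +(−1)^1/∏(1,0,0,2,5,2)! = -1/480  (running 7/1440)
⟨..|..⟩ = √(115200/11)·(7/1440) = +0.497468

+√(49/198) ≈ +0.497468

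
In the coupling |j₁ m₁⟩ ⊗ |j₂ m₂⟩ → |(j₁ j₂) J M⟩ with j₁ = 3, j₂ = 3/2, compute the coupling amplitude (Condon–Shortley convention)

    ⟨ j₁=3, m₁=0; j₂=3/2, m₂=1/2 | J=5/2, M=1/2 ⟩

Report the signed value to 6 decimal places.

−√(6/35) = -0.414039

triangle: 2!×4!×1!/8! = 48/40320
(j±m)!: 3!×3!×2!×1!×3!×2! = 864
prefactor² = (2J+1)×Δ×N² = 216/35
  k=1: −1/(1!×1!×2!×1!×2!×0!) = -1/4
  k=2: +1/(2!×0!×1!×0!×3!×1!) = 1/12
Σ = -1/6  ⇒  CG² = 216/35×(-1/6)² = 6/35
CG = −√(6/35) = -0.414039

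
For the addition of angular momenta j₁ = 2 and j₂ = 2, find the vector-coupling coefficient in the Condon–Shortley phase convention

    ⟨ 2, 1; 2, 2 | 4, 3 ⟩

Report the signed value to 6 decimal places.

triangle: 0!·4!·4!/9! = 576/362880
(j±m)!: 3!·1!·4!·0!·7!·1! = 725760
prefactor² = (2J+1)·Δ·N² = 10368
  k=0: +1/(0!·0!·1!·4!·3!·0!) = 1/144
Σ = 1/144  ⇒  CG² = 10368·1/144² = 1/2
CG = +√(1/2) = +0.707107

+0.707107  (= +√(1/2))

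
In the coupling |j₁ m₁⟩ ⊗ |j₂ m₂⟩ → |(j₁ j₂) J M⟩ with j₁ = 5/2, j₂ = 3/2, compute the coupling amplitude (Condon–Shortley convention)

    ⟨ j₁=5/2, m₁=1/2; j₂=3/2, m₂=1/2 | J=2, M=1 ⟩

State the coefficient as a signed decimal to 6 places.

j₁+j₂−J=2  J+j₁−j₂=3  J−j₁+j₂=1  j₁+j₂+J+1=7
(j₁±m₁, j₂±m₂, J±M) = (3,2,2,1,3,1)
P² = 12/7
sum k=1..2:
  [1] −1/2 = -1/2
  [2] +1/12 = 1/12
S = -5/12
C² = P²·S² = 25/84 ; C = -0.545545

-0.545545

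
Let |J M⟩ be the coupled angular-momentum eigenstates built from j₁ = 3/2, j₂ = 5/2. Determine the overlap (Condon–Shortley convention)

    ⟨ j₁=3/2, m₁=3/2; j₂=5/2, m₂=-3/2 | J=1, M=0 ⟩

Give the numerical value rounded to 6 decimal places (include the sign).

+0.447214  (= +√(1/5))

√[3·3!0!2!/6! · 3!0!1!4!1!1!] = √(36/5)
  +(−1)^0/∏(0,3,0,1,0,1)! = 1/6  (running 1/6)
⟨..|..⟩ = √(36/5)·(1/6) = +0.447214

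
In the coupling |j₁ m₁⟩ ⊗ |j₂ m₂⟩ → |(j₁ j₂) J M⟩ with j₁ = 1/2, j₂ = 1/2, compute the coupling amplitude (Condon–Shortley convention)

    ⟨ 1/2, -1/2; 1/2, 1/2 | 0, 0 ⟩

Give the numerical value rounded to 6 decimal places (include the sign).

j₁+j₂−J=1  J+j₁−j₂=0  J−j₁+j₂=0  j₁+j₂+J+1=2
(j₁±m₁, j₂±m₂, J±M) = (0,1,1,0,0,0)
P² = 1/2
sum k=1..1:
  [1] −1/1 = -1
S = -1
C² = P²·S² = 1/2 ; C = -0.707107

−√(1/2) ≈ -0.707107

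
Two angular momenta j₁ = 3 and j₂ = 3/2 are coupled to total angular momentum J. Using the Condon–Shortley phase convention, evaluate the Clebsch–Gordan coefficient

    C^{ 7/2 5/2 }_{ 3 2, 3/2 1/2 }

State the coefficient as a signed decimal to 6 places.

+√(1/7) = +0.377964

triangle: 1!*5!*2!/9! = 240/362880
(j±m)!: 5!*1!*2!*1!*6!*1! = 172800
prefactor² = (2J+1)*Δ*N² = 6400/7
  k=0: +1/(0!*1!*1!*2!*4!*0!) = 1/48
  k=1: −1/(1!*0!*0!*1!*5!*1!) = -1/120
Σ = 1/80  ⇒  CG² = 6400/7*1/80² = 1/7
CG = +√(1/7) = +0.377964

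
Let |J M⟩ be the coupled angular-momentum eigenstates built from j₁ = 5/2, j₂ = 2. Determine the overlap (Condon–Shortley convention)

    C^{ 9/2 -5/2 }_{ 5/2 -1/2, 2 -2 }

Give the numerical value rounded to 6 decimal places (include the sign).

+0.527046

√[10·0!5!4!/10! · 2!3!0!4!2!7!] = √(23040)
  +(−1)^0/∏(0,0,3,0,2,4)! = 1/288  (running 1/288)
⟨..|..⟩ = √(23040)·(1/288) = +0.527046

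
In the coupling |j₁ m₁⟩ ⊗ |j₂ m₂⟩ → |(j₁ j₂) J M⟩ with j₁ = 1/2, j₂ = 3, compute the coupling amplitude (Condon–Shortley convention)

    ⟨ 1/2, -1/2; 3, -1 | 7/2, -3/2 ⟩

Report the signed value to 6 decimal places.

√[8·0!1!6!/8! · 0!1!2!4!2!5!] = √(11520/7)
  +(−1)^0/∏(0,0,1,2,0,4)! = 1/48  (running 1/48)
⟨..|..⟩ = √(11520/7)·(1/48) = +0.845154

+0.845154  (= +√(5/7))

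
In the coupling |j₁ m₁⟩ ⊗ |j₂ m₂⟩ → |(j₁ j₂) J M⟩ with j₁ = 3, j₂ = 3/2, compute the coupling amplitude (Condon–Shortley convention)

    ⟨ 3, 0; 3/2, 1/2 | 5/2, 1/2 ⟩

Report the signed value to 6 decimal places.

√[6·2!4!1!/8! · 3!3!2!1!3!2!] = √(216/35)
  +(−1)^1/∏(1,1,2,1,2,0)! = -1/4  (running -1/4)
  +(−1)^2/∏(2,0,1,0,3,1)! = 1/12  (running -1/6)
⟨..|..⟩ = √(216/35)·(-1/6) = -0.414039

-0.414039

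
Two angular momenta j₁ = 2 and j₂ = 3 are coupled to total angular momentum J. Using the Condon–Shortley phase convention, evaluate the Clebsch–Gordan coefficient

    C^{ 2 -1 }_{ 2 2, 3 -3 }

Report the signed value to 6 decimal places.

triangle: 3!*1!*3!/8! = 36/40320
(j±m)!: 4!*0!*0!*6!*1!*3! = 103680
prefactor² = (2J+1)*Δ*N² = 3240/7
  k=0: +1/(0!*3!*0!*0!*1!*3!) = 1/36
Σ = 1/36  ⇒  CG² = 3240/7*1/36² = 5/14
CG = +√(5/14) = +0.597614

+0.597614  (= +√(5/14))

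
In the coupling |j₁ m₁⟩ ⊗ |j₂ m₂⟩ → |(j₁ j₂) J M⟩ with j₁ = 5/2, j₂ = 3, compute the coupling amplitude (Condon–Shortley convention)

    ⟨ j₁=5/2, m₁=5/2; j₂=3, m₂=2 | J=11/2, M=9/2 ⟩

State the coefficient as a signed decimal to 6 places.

+0.738549

triangle: 0!·5!·6!/12! = 86400/479001600
(j±m)!: 5!·0!·5!·1!·10!·1! = 52254720000
prefactor² = (2J+1)·Δ·N² = 1244160000/11
  k=0: +1/(0!·0!·0!·5!·5!·1!) = 1/14400
Σ = 1/14400  ⇒  CG² = 1244160000/11·1/14400² = 6/11
CG = +√(6/11) = +0.738549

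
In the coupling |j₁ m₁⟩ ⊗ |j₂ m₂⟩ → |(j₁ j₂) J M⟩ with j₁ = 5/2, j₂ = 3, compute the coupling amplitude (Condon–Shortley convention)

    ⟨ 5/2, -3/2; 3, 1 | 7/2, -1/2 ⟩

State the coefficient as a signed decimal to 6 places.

+√(8/63) ≈ +0.356348

j₁+j₂−J=2  J+j₁−j₂=3  J−j₁+j₂=4  j₁+j₂+J+1=10
(j₁±m₁, j₂±m₂, J±M) = (1,4,4,2,3,4)
P² = 18432/175
sum k=1..2:
  [1] −1/36 = -1/36
  [2] +1/16 = 1/16
S = 5/144
C² = P²·S² = 8/63 ; C = +0.356348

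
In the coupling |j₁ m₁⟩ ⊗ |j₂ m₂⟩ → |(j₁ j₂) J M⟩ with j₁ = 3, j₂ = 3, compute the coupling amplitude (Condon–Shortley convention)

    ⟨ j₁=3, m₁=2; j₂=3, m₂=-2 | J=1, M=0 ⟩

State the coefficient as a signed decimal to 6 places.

j₁+j₂−J=5  J+j₁−j₂=1  J−j₁+j₂=1  j₁+j₂+J+1=8
(j₁±m₁, j₂±m₂, J±M) = (5,1,1,5,1,1)
P² = 900/7
sum k=0..1:
  [0] +1/120 = 1/120
  [1] −1/24 = -1/24
S = -1/30
C² = P²·S² = 1/7 ; C = -0.377964

-0.377964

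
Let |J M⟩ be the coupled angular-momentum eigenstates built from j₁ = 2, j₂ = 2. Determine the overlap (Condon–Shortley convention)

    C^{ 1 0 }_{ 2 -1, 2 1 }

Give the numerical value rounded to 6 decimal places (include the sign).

+0.316228  (= +√(1/10))

j₁+j₂−J=3  J+j₁−j₂=1  J−j₁+j₂=1  j₁+j₂+J+1=6
(j₁±m₁, j₂±m₂, J±M) = (1,3,3,1,1,1)
P² = 9/10
sum k=2..3:
  [2] +1/2 = 1/2
  [3] −1/6 = -1/6
S = 1/3
C² = P²·S² = 1/10 ; C = +0.316228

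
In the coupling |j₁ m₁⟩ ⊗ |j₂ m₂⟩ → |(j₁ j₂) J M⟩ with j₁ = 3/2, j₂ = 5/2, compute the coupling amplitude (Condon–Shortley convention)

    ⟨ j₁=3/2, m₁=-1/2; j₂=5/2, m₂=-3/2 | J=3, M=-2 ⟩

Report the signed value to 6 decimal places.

+0.288675  (= +√(1/12))

j₁+j₂−J=1  J+j₁−j₂=2  J−j₁+j₂=4  j₁+j₂+J+1=8
(j₁±m₁, j₂±m₂, J±M) = (1,2,1,4,1,5)
P² = 48
sum k=0..1:
  [0] +1/12 = 1/12
  [1] −1/24 = -1/24
S = 1/24
C² = P²·S² = 1/12 ; C = +0.288675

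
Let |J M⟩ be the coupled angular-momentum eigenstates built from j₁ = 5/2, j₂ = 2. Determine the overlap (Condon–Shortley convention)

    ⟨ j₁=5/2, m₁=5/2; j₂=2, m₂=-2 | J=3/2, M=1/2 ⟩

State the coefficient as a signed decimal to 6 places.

+√(8/21) = +0.617213

triangle: 3!·2!·1!/7! = 12/5040
(j±m)!: 5!·0!·0!·4!·2!·1! = 5760
prefactor² = (2J+1)·Δ·N² = 384/7
  k=0: +1/(0!·3!·0!·0!·2!·1!) = 1/12
Σ = 1/12  ⇒  CG² = 384/7·1/12² = 8/21
CG = +√(8/21) = +0.617213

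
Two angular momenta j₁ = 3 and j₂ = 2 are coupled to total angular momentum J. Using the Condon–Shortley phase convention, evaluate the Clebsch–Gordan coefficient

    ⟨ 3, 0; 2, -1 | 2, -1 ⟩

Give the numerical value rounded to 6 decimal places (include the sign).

triangle: 3!·3!·1!/8! = 36/40320
(j±m)!: 3!·3!·1!·3!·1!·3! = 1296
prefactor² = (2J+1)·Δ·N² = 81/14
  k=0: +1/(0!·3!·3!·1!·0!·0!) = 1/36
  k=1: −1/(1!·2!·2!·0!·1!·1!) = -1/4
Σ = -2/9  ⇒  CG² = 81/14·(-2/9)² = 2/7
CG = −√(2/7) = -0.534522

-0.534522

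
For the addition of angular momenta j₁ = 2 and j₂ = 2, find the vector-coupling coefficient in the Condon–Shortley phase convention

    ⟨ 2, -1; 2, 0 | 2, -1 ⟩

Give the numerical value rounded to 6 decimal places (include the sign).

−√(1/14) = -0.267261

j₁+j₂−J=2  J+j₁−j₂=2  J−j₁+j₂=2  j₁+j₂+J+1=7
(j₁±m₁, j₂±m₂, J±M) = (1,3,2,2,1,3)
P² = 8/7
sum k=1..2:
  [1] −1/2 = -1/2
  [2] +1/4 = 1/4
S = -1/4
C² = P²·S² = 1/14 ; C = -0.267261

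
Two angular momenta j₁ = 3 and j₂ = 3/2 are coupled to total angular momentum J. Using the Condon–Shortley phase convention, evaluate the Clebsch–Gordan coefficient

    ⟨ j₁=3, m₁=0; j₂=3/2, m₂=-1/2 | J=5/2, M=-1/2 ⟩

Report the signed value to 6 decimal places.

−√(6/35) = -0.414039

triangle: 2!·4!·1!/8! = 48/40320
(j±m)!: 3!·3!·1!·2!·2!·3! = 864
prefactor² = (2J+1)·Δ·N² = 216/35
  k=0: +1/(0!·2!·3!·1!·1!·0!) = 1/12
  k=1: −1/(1!·1!·2!·0!·2!·1!) = -1/4
Σ = -1/6  ⇒  CG² = 216/35·(-1/6)² = 6/35
CG = −√(6/35) = -0.414039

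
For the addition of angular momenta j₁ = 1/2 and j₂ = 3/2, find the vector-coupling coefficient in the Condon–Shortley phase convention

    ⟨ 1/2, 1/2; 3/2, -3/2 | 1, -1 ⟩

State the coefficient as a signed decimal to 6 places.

+√(3/4) = +0.866025

j₁+j₂−J=1  J+j₁−j₂=0  J−j₁+j₂=2  j₁+j₂+J+1=4
(j₁±m₁, j₂±m₂, J±M) = (1,0,0,3,0,2)
P² = 3
sum k=0..0:
  [0] +1/2 = 1/2
S = 1/2
C² = P²·S² = 3/4 ; C = +0.866025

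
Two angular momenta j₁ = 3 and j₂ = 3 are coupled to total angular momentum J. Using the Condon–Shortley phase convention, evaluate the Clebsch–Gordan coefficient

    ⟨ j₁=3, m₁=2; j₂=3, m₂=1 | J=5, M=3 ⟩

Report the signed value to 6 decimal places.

j₁+j₂−J=1  J+j₁−j₂=5  J−j₁+j₂=5  j₁+j₂+J+1=12
(j₁±m₁, j₂±m₂, J±M) = (5,1,4,2,8,2)
P² = 153600
sum k=0..1:
  [0] +1/576 = 1/576
  [1] −1/1440 = -1/1440
S = 1/960
C² = P²·S² = 1/6 ; C = +0.408248

+0.408248  (= +√(1/6))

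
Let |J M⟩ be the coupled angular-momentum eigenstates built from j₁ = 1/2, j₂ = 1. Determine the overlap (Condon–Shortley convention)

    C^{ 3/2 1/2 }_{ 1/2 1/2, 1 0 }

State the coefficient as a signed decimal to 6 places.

+0.816497

triangle: 0!*1!*2!/4! = 2/24
(j±m)!: 1!*0!*1!*1!*2!*1! = 2
prefactor² = (2J+1)*Δ*N² = 2/3
  k=0: +1/(0!*0!*0!*1!*1!*1!) = 1
Σ = 1  ⇒  CG² = 2/3*1² = 2/3
CG = +√(2/3) = +0.816497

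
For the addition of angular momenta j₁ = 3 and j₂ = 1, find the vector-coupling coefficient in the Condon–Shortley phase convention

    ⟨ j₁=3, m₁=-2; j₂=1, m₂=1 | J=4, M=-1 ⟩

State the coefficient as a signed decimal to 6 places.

√[9·0!6!2!/9! · 1!5!2!0!3!5!] = √(43200/7)
  +(−1)^0/∏(0,0,5,2,1,0)! = 1/240  (running 1/240)
⟨..|..⟩ = √(43200/7)·(1/240) = +0.327327

+√(3/28) = +0.327327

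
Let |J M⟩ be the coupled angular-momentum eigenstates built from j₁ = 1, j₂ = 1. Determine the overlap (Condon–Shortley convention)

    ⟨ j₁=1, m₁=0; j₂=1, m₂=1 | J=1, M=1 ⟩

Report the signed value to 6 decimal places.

−√(1/2) ≈ -0.707107

j₁+j₂−J=1  J+j₁−j₂=1  J−j₁+j₂=1  j₁+j₂+J+1=4
(j₁±m₁, j₂±m₂, J±M) = (1,1,2,0,2,0)
P² = 1/2
sum k=1..1:
  [1] −1/1 = -1
S = -1
C² = P²·S² = 1/2 ; C = -0.707107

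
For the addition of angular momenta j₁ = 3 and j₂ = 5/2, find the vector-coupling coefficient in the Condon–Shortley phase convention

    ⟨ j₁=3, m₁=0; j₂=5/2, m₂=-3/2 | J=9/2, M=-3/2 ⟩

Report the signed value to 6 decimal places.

+√(45/154) ≈ +0.540562

j₁+j₂−J=1  J+j₁−j₂=5  J−j₁+j₂=4  j₁+j₂+J+1=11
(j₁±m₁, j₂±m₂, J±M) = (3,3,1,4,3,6)
P² = 207360/77
sum k=0..1:
  [0] +1/72 = 1/72
  [1] −1/288 = -1/288
S = 1/96
C² = P²·S² = 45/154 ; C = +0.540562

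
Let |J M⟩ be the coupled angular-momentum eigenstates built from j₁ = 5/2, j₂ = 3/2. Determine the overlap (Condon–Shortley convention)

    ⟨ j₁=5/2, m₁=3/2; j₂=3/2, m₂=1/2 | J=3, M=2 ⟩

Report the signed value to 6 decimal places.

j₁+j₂−J=1  J+j₁−j₂=4  J−j₁+j₂=2  j₁+j₂+J+1=8
(j₁±m₁, j₂±m₂, J±M) = (4,1,2,1,5,1)
P² = 48
sum k=0..1:
  [0] +1/12 = 1/12
  [1] −1/24 = -1/24
S = 1/24
C² = P²·S² = 1/12 ; C = +0.288675

+√(1/12) = +0.288675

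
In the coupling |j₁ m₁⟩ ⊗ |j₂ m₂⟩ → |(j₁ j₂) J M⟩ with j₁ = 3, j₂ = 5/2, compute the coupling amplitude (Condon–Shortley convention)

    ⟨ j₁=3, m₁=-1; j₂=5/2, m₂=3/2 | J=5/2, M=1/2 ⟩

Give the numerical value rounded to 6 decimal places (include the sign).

triangle: 3!*3!*2!/9! = 72/362880
(j±m)!: 2!*4!*4!*1!*3!*2! = 13824
prefactor² = (2J+1)*Δ*N² = 576/35
  k=2: +1/(2!*1!*2!*2!*1!*0!) = 1/8
  k=3: −1/(3!*0!*1!*1!*2!*1!) = -1/12
Σ = 1/24  ⇒  CG² = 576/35*1/24² = 1/35
CG = +√(1/35) = +0.169031

+0.169031  (= +√(1/35))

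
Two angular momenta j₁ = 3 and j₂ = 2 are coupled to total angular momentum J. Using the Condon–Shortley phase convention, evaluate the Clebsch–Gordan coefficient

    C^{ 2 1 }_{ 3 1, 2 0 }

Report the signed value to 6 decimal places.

−√(1/7) = -0.377964

triangle: 3!·3!·1!/8! = 36/40320
(j±m)!: 4!·2!·2!·2!·3!·1! = 1152
prefactor² = (2J+1)·Δ·N² = 36/7
  k=1: −1/(1!·2!·1!·1!·2!·0!) = -1/4
  k=2: +1/(2!·1!·0!·0!·3!·1!) = 1/12
Σ = -1/6  ⇒  CG² = 36/7·(-1/6)² = 1/7
CG = −√(1/7) = -0.377964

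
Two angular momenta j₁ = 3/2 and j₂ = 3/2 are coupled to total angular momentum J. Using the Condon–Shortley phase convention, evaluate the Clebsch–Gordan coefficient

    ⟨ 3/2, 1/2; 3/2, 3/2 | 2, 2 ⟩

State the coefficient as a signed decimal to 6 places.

triangle: 1!*2!*2!/6! = 4/720
(j±m)!: 2!*1!*3!*0!*4!*0! = 288
prefactor² = (2J+1)*Δ*N² = 8
  k=1: −1/(1!*0!*0!*2!*2!*0!) = -1/4
Σ = -1/4  ⇒  CG² = 8*(-1/4)² = 1/2
CG = −√(1/2) = -0.707107

-0.707107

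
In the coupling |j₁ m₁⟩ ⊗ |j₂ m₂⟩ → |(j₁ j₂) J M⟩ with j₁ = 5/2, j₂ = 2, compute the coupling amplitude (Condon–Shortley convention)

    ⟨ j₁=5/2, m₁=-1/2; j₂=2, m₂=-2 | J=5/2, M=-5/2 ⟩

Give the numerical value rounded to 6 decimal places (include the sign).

+0.462910

triangle: 2!×3!×2!/8! = 24/40320
(j±m)!: 2!×3!×0!×4!×0!×5! = 34560
prefactor² = (2J+1)×Δ×N² = 864/7
  k=0: +1/(0!×2!×3!×0!×0!×2!) = 1/24
Σ = 1/24  ⇒  CG² = 864/7×1/24² = 3/14
CG = +√(3/14) = +0.462910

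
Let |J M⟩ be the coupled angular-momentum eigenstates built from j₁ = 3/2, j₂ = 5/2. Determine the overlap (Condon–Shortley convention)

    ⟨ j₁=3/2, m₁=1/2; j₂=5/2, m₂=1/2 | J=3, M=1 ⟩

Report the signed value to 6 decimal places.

triangle: 1!×2!×4!/8! = 48/40320
(j±m)!: 2!×1!×3!×2!×4!×2! = 1152
prefactor² = (2J+1)×Δ×N² = 48/5
  k=0: +1/(0!×1!×1!×3!×1!×1!) = 1/6
  k=1: −1/(1!×0!×0!×2!×2!×2!) = -1/8
Σ = 1/24  ⇒  CG² = 48/5×1/24² = 1/60
CG = +√(1/60) = +0.129099

+√(1/60) ≈ +0.129099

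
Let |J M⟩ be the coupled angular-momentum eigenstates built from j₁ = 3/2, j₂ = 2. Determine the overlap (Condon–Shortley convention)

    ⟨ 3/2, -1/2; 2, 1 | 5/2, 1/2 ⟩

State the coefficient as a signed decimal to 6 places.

triangle: 1!*2!*3!/7! = 12/5040
(j±m)!: 1!*2!*3!*1!*3!*2! = 144
prefactor² = (2J+1)*Δ*N² = 72/35
  k=0: +1/(0!*1!*2!*3!*0!*0!) = 1/12
  k=1: −1/(1!*0!*1!*2!*1!*1!) = -1/2
Σ = -5/12  ⇒  CG² = 72/35*(-5/12)² = 5/14
CG = −√(5/14) = -0.597614

-0.597614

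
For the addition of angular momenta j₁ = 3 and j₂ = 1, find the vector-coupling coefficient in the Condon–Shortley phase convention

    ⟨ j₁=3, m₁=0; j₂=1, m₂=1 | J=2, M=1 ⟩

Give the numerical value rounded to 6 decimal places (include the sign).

+√(1/7) = +0.377964

√[5·2!4!0!/7! · 3!3!2!0!3!1!] = √(144/7)
  +(−1)^2/∏(2,0,1,0,3,0)! = 1/12  (running 1/12)
⟨..|..⟩ = √(144/7)·(1/12) = +0.377964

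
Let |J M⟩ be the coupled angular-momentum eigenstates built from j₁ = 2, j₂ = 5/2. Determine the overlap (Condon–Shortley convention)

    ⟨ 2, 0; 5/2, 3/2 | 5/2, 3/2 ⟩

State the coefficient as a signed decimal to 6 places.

-0.119523  (= −√(1/70))

j₁+j₂−J=2  J+j₁−j₂=2  J−j₁+j₂=3  j₁+j₂+J+1=8
(j₁±m₁, j₂±m₂, J±M) = (2,2,4,1,4,1)
P² = 288/35
sum k=1..2:
  [1] −1/6 = -1/6
  [2] +1/8 = 1/8
S = -1/24
C² = P²·S² = 1/70 ; C = -0.119523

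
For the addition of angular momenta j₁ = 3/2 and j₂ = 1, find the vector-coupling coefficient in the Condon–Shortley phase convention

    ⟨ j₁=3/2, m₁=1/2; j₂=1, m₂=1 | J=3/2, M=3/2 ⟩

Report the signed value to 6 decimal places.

triangle: 1!×2!×1!/5! = 2/120
(j±m)!: 2!×1!×2!×0!×3!×0! = 24
prefactor² = (2J+1)×Δ×N² = 8/5
  k=1: −1/(1!×0!×0!×1!×2!×0!) = -1/2
Σ = -1/2  ⇒  CG² = 8/5×(-1/2)² = 2/5
CG = −√(2/5) = -0.632456

−√(2/5) = -0.632456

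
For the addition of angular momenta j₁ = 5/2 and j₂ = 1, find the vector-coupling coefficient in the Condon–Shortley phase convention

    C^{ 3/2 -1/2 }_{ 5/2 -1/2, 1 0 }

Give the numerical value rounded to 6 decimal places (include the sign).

-0.632456

j₁+j₂−J=2  J+j₁−j₂=3  J−j₁+j₂=0  j₁+j₂+J+1=6
(j₁±m₁, j₂±m₂, J±M) = (2,3,1,1,1,2)
P² = 8/5
sum k=1..1:
  [1] −1/2 = -1/2
S = -1/2
C² = P²·S² = 2/5 ; C = -0.632456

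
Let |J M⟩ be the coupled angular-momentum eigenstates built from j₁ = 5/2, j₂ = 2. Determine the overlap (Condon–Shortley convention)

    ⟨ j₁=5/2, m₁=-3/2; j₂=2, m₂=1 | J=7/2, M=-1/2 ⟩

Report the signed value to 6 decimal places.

triangle: 1!×4!×3!/9! = 144/362880
(j±m)!: 1!×4!×3!×1!×3!×4! = 20736
prefactor² = (2J+1)×Δ×N² = 2304/35
  k=0: +1/(0!×1!×4!×3!×0!×0!) = 1/144
  k=1: −1/(1!×0!×3!×2!×1!×1!) = -1/12
Σ = -11/144  ⇒  CG² = 2304/35×(-11/144)² = 121/315
CG = −√(121/315) = -0.619780

−√(121/315) = -0.619780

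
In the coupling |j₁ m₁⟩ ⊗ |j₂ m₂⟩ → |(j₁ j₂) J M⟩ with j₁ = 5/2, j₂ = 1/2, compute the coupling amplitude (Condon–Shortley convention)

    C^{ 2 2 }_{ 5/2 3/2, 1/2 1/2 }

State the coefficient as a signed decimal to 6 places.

−√(1/6) = -0.408248

triangle: 1!×4!×0!/6! = 24/720
(j±m)!: 4!×1!×1!×0!×4!×0! = 576
prefactor² = (2J+1)×Δ×N² = 96
  k=1: −1/(1!×0!×0!×0!×4!×0!) = -1/24
Σ = -1/24  ⇒  CG² = 96×(-1/24)² = 1/6
CG = −√(1/6) = -0.408248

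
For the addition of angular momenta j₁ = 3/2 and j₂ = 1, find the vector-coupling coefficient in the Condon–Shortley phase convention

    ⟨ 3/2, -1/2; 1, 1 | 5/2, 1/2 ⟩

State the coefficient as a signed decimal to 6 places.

√[6·0!3!2!/6! · 1!2!2!0!3!2!] = √(24/5)
  +(−1)^0/∏(0,0,2,2,1,0)! = 1/4  (running 1/4)
⟨..|..⟩ = √(24/5)·(1/4) = +0.547723

+0.547723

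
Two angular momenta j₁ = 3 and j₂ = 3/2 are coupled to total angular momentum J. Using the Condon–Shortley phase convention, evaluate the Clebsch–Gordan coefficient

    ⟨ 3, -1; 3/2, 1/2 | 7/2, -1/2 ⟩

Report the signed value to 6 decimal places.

−√(2/7) ≈ -0.534522

triangle: 1!*5!*2!/9! = 240/362880
(j±m)!: 2!*4!*2!*1!*3!*4! = 13824
prefactor² = (2J+1)*Δ*N² = 512/7
  k=0: +1/(0!*1!*4!*2!*1!*0!) = 1/48
  k=1: −1/(1!*0!*3!*1!*2!*1!) = -1/12
Σ = -1/16  ⇒  CG² = 512/7*(-1/16)² = 2/7
CG = −√(2/7) = -0.534522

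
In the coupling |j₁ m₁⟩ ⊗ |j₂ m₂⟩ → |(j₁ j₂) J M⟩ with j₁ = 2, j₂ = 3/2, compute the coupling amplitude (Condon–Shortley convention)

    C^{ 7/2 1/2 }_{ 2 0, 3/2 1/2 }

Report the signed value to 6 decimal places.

√[8·0!4!3!/8! · 2!2!2!1!4!3!] = √(1152/35)
  +(−1)^0/∏(0,0,2,2,2,1)! = 1/8  (running 1/8)
⟨..|..⟩ = √(1152/35)·(1/8) = +0.717137

+0.717137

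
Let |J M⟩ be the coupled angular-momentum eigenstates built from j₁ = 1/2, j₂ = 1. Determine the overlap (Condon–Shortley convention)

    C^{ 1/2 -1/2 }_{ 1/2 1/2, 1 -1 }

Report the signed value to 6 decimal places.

triangle: 1!×0!×1!/3! = 1/6
(j±m)!: 1!×0!×0!×2!×0!×1! = 2
prefactor² = (2J+1)×Δ×N² = 2/3
  k=0: +1/(0!×1!×0!×0!×0!×1!) = 1
Σ = 1  ⇒  CG² = 2/3×1² = 2/3
CG = +√(2/3) = +0.816497

+0.816497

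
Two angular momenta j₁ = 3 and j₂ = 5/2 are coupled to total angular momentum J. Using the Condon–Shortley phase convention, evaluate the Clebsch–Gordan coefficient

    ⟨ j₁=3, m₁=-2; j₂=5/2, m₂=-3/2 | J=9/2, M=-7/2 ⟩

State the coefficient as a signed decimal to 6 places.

-0.100504

triangle: 1!*5!*4!/11! = 2880/39916800
(j±m)!: 1!*5!*1!*4!*1!*8! = 116121600
prefactor² = (2J+1)*Δ*N² = 921600/11
  k=0: +1/(0!*1!*5!*1!*0!*3!) = 1/720
  k=1: −1/(1!*0!*4!*0!*1!*4!) = -1/576
Σ = -1/2880  ⇒  CG² = 921600/11*(-1/2880)² = 1/99
CG = −√(1/99) = -0.100504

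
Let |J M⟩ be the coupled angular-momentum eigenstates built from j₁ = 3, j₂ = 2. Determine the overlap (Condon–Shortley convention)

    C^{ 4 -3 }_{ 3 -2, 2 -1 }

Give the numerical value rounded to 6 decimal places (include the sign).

j₁+j₂−J=1  J+j₁−j₂=5  J−j₁+j₂=3  j₁+j₂+J+1=10
(j₁±m₁, j₂±m₂, J±M) = (1,5,1,3,1,7)
P² = 6480
sum k=0..1:
  [0] +1/240 = 1/240
  [1] −1/144 = -1/144
S = -1/360
C² = P²·S² = 1/20 ; C = -0.223607

-0.223607  (= −√(1/20))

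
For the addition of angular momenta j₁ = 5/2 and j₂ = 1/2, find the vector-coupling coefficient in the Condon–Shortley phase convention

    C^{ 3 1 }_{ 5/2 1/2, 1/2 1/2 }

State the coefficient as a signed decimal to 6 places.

triangle: 0!·5!·1!/7! = 120/5040
(j±m)!: 3!·2!·1!·0!·4!·2! = 576
prefactor² = (2J+1)·Δ·N² = 96
  k=0: +1/(0!·0!·2!·1!·3!·0!) = 1/12
Σ = 1/12  ⇒  CG² = 96·1/12² = 2/3
CG = +√(2/3) = +0.816497

+0.816497  (= +√(2/3))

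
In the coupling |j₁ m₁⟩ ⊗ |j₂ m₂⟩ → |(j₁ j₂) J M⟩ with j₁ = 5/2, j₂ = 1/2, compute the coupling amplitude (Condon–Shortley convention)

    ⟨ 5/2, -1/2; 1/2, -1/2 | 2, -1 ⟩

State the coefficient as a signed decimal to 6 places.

+√(1/3) ≈ +0.577350

√[5·1!4!0!/6! · 2!3!0!1!1!3!] = √(12)
  +(−1)^0/∏(0,1,3,0,1,0)! = 1/6  (running 1/6)
⟨..|..⟩ = √(12)·(1/6) = +0.577350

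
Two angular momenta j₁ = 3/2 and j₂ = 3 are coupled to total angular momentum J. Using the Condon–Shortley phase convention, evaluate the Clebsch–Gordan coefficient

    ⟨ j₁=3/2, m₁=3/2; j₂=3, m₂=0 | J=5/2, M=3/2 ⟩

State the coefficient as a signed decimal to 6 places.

j₁+j₂−J=2  J+j₁−j₂=1  J−j₁+j₂=4  j₁+j₂+J+1=8
(j₁±m₁, j₂±m₂, J±M) = (3,0,3,3,4,1)
P² = 1296/35
sum k=0..0:
  [0] +1/12 = 1/12
S = 1/12
C² = P²·S² = 9/35 ; C = +0.507093

+√(9/35) ≈ +0.507093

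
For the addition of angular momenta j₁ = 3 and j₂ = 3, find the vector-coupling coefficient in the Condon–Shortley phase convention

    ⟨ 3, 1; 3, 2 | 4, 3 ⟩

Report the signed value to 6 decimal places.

-0.301511  (= −√(1/11))

j₁+j₂−J=2  J+j₁−j₂=4  J−j₁+j₂=4  j₁+j₂+J+1=11
(j₁±m₁, j₂±m₂, J±M) = (4,2,5,1,7,1)
P² = 82944/11
sum k=1..2:
  [1] −1/144 = -1/144
  [2] +1/288 = 1/288
S = -1/288
C² = P²·S² = 1/11 ; C = -0.301511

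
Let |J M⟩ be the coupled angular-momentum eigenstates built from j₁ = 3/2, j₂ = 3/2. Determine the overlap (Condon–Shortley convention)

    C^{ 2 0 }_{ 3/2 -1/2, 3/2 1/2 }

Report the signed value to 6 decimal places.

-0.500000

√[5·1!2!2!/6! · 1!2!2!1!2!2!] = √(4/9)
  +(−1)^0/∏(0,1,2,2,0,0)! = 1/4  (running 1/4)
  +(−1)^1/∏(1,0,1,1,1,1)! = -1  (running -3/4)
⟨..|..⟩ = √(4/9)·(-3/4) = -0.500000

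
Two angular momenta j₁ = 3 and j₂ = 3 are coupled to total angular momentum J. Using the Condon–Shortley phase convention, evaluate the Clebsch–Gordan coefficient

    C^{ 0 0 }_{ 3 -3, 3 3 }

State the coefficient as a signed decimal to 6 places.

+√(1/7) ≈ +0.377964

j₁+j₂−J=6  J+j₁−j₂=0  J−j₁+j₂=0  j₁+j₂+J+1=7
(j₁±m₁, j₂±m₂, J±M) = (0,6,6,0,0,0)
P² = 518400/7
sum k=6..6:
  [6] +1/720 = 1/720
S = 1/720
C² = P²·S² = 1/7 ; C = +0.377964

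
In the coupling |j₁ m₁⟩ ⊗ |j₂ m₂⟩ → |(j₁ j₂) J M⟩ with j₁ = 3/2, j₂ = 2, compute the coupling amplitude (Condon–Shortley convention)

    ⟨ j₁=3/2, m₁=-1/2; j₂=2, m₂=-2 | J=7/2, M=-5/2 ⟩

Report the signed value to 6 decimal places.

+√(3/7) ≈ +0.654654

j₁+j₂−J=0  J+j₁−j₂=3  J−j₁+j₂=4  j₁+j₂+J+1=8
(j₁±m₁, j₂±m₂, J±M) = (1,2,0,4,1,6)
P² = 6912/7
sum k=0..0:
  [0] +1/48 = 1/48
S = 1/48
C² = P²·S² = 3/7 ; C = +0.654654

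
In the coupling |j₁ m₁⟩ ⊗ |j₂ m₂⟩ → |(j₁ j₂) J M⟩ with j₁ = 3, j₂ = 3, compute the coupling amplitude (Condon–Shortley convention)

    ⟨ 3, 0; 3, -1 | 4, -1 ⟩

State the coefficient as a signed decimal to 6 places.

√[9·2!4!4!/11! · 3!3!2!4!3!5!] = √(124416/385)
  +(−1)^0/∏(0,2,3,2,1,2)! = 1/48  (running 1/48)
  +(−1)^1/∏(1,1,2,1,2,3)! = -1/24  (running -1/48)
  +(−1)^2/∏(2,0,1,0,3,4)! = 1/288  (running -5/288)
⟨..|..⟩ = √(124416/385)·(-5/288) = -0.312094

−√(15/154) = -0.312094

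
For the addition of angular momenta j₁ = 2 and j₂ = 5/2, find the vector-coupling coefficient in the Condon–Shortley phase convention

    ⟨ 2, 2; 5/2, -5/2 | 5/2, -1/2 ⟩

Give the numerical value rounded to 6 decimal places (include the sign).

j₁+j₂−J=2  J+j₁−j₂=2  J−j₁+j₂=3  j₁+j₂+J+1=8
(j₁±m₁, j₂±m₂, J±M) = (4,0,0,5,2,3)
P² = 864/7
sum k=0..0:
  [0] +1/24 = 1/24
S = 1/24
C² = P²·S² = 3/14 ; C = +0.462910

+0.462910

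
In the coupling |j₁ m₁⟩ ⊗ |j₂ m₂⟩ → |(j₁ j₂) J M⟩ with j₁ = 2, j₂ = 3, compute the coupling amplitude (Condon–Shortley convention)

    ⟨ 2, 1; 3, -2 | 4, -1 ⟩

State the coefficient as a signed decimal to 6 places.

+0.591608

√[9·1!3!5!/10! · 3!1!1!5!3!5!] = √(6480/7)
  +(−1)^0/∏(0,1,1,1,2,4)! = 1/48  (running 1/48)
  +(−1)^1/∏(1,0,0,0,3,5)! = -1/720  (running 7/360)
⟨..|..⟩ = √(6480/7)·(7/360) = +0.591608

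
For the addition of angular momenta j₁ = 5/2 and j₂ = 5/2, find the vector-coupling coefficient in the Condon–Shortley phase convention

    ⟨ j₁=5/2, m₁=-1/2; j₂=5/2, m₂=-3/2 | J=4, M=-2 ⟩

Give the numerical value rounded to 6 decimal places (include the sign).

√[9·1!4!4!/10! · 2!3!1!4!2!6!] = √(20736/35)
  +(−1)^0/∏(0,1,3,1,1,3)! = 1/36  (running 1/36)
  +(−1)^1/∏(1,0,2,0,2,4)! = -1/96  (running 5/288)
⟨..|..⟩ = √(20736/35)·(5/288) = +0.422577

+√(5/28) ≈ +0.422577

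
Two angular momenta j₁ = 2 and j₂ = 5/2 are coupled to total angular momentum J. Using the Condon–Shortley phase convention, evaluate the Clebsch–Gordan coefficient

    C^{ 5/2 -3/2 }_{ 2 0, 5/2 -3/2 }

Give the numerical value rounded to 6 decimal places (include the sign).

j₁+j₂−J=2  J+j₁−j₂=2  J−j₁+j₂=3  j₁+j₂+J+1=8
(j₁±m₁, j₂±m₂, J±M) = (2,2,1,4,1,4)
P² = 288/35
sum k=0..1:
  [0] +1/8 = 1/8
  [1] −1/6 = -1/6
S = -1/24
C² = P²·S² = 1/70 ; C = -0.119523

−√(1/70) = -0.119523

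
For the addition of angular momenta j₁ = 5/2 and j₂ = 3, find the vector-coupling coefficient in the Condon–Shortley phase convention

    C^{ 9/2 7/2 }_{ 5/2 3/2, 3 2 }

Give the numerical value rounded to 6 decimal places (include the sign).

j₁+j₂−J=1  J+j₁−j₂=4  J−j₁+j₂=5  j₁+j₂+J+1=11
(j₁±m₁, j₂±m₂, J±M) = (4,1,5,1,8,1)
P² = 921600/11
sum k=0..1:
  [0] +1/720 = 1/720
  [1] −1/576 = -1/576
S = -1/2880
C² = P²·S² = 1/99 ; C = -0.100504

−√(1/99) = -0.100504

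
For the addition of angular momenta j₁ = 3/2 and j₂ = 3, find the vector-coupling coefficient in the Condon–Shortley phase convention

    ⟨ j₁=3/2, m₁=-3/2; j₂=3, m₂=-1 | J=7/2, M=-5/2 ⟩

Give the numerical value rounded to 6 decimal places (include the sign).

-0.690066  (= −√(10/21))

j₁+j₂−J=1  J+j₁−j₂=2  J−j₁+j₂=5  j₁+j₂+J+1=9
(j₁±m₁, j₂±m₂, J±M) = (0,3,2,4,1,6)
P² = 7680/7
sum k=1..1:
  [1] −1/48 = -1/48
S = -1/48
C² = P²·S² = 10/21 ; C = -0.690066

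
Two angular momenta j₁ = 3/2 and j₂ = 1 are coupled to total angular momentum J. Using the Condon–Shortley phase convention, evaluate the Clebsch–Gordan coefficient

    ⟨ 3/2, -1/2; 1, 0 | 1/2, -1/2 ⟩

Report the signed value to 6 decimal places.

−√(1/3) = -0.577350

triangle: 2!·1!·0!/4! = 2/24
(j±m)!: 1!·2!·1!·1!·0!·1! = 2
prefactor² = (2J+1)·Δ·N² = 1/3
  k=1: −1/(1!·1!·1!·0!·0!·0!) = -1
Σ = -1  ⇒  CG² = 1/3·(-1)² = 1/3
CG = −√(1/3) = -0.577350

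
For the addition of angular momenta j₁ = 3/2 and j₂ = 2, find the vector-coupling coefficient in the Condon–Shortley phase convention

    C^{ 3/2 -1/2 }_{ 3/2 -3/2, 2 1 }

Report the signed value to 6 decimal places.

+0.632456

√[4·2!1!2!/6! · 0!3!3!1!1!2!] = √(8/5)
  +(−1)^2/∏(2,0,1,1,0,1)! = 1/2  (running 1/2)
⟨..|..⟩ = √(8/5)·(1/2) = +0.632456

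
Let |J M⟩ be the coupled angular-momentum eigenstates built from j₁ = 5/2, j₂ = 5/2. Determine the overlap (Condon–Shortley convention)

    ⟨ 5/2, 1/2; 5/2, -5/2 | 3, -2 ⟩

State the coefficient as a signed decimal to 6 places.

√[7·2!3!3!/9! · 3!2!0!5!1!5!] = √(240)
  +(−1)^0/∏(0,2,2,0,1,3)! = 1/24  (running 1/24)
⟨..|..⟩ = √(240)·(1/24) = +0.645497

+√(5/12) ≈ +0.645497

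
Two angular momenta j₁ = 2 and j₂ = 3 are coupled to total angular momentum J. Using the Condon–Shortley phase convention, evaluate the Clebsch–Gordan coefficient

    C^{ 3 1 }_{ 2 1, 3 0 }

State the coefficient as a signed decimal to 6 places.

j₁+j₂−J=2  J+j₁−j₂=2  J−j₁+j₂=4  j₁+j₂+J+1=9
(j₁±m₁, j₂±m₂, J±M) = (3,1,3,3,4,2)
P² = 96/5
sum k=0..1:
  [0] +1/12 = 1/12
  [1] −1/8 = -1/8
S = -1/24
C² = P²·S² = 1/30 ; C = -0.182574

−√(1/30) ≈ -0.182574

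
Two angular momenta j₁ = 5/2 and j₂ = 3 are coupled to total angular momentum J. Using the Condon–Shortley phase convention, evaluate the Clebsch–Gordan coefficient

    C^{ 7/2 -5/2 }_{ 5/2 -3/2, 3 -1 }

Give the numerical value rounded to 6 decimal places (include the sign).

-0.398410  (= −√(10/63))

triangle: 2!×3!×4!/10! = 288/3628800
(j±m)!: 1!×4!×2!×4!×1!×6! = 829440
prefactor² = (2J+1)×Δ×N² = 18432/35
  k=1: −1/(1!×1!×3!×1!×0!×3!) = -1/36
  k=2: +1/(2!×0!×2!×0!×1!×4!) = 1/96
Σ = -5/288  ⇒  CG² = 18432/35×(-5/288)² = 10/63
CG = −√(10/63) = -0.398410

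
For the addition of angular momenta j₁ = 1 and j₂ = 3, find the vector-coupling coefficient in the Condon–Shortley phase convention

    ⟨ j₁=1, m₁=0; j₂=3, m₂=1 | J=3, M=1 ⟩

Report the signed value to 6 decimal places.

-0.288675

√[7·1!1!5!/8! · 1!1!4!2!4!2!] = √(48)
  +(−1)^0/∏(0,1,1,4,0,1)! = 1/24  (running 1/24)
  +(−1)^1/∏(1,0,0,3,1,2)! = -1/12  (running -1/24)
⟨..|..⟩ = √(48)·(-1/24) = -0.288675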